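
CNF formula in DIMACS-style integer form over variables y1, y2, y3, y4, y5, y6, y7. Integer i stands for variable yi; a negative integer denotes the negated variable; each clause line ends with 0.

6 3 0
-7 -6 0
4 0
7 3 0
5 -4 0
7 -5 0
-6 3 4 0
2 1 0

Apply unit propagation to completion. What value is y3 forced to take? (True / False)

True

Unit clause (y4) sets y4 = True.
In (y5 OR NOT y4), NOT y4 is now false; y5 must hold, so y5 = True.
(NOT y5 OR y7) with y5 = True leaves only y7, so y7 = True.
In (NOT y7 OR NOT y6), NOT y7 is now false; NOT y6 must hold, so y6 = False.
From (y3 OR y6) and y6 = False: y3 = True.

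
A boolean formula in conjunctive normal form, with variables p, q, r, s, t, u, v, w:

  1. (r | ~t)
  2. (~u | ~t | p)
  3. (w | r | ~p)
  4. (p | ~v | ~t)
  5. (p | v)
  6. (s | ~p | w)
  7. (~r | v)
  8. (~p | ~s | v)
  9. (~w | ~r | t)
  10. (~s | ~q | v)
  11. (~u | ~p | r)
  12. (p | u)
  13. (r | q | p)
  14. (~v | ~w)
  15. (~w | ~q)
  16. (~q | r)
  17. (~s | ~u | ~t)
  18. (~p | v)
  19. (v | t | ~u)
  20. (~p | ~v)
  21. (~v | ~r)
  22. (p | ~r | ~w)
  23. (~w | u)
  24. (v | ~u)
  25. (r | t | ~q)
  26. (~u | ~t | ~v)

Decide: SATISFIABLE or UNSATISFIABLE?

p = True:
  propagation gives v=True; an empty clause results — contradiction.
p = False:
  propagation gives v=True, t=False, u=True, w=False; an empty clause results — contradiction.
Every branch closes, so no satisfying assignment exists.

UNSATISFIABLE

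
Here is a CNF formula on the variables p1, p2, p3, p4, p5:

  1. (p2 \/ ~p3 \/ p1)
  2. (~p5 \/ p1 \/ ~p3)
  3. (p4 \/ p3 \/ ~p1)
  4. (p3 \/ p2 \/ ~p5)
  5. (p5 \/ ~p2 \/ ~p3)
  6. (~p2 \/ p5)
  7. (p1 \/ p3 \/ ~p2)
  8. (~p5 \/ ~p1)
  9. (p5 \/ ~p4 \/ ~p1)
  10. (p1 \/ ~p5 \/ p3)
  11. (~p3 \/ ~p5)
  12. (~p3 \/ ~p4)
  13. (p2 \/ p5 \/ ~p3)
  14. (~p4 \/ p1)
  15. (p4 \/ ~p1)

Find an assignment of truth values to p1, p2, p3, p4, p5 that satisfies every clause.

p1=False, p2=False, p3=False, p4=False, p5=False

Set p1 = False and propagate.
  then p4 is forced to False.
Try p2 = False.
  then p3 is forced to False.
  then p5 is forced to False.
Every clause has at least one true literal under this assignment.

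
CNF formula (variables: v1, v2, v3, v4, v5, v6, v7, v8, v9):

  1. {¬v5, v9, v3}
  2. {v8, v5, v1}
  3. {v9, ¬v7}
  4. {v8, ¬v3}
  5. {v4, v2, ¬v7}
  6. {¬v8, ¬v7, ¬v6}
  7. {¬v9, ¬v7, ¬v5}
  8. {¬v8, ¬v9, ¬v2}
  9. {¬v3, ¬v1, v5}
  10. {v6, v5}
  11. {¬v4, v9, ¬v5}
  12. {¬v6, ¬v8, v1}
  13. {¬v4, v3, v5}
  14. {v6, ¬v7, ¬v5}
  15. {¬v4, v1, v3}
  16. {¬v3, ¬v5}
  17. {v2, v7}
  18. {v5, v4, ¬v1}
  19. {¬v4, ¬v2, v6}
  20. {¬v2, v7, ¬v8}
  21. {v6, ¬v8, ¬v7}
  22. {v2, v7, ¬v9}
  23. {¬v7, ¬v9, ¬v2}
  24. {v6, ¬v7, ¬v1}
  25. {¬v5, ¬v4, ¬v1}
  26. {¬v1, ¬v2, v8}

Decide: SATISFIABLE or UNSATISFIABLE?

Set v1 = False and propagate.
Try v2 = True.
Branch on v3: take v3 = False.
  then v4 is forced to False.
For the remaining variables, v5 = True, v6 = True, v7 = False, v8 = False, v9 = True works.
So v1=F, v2=T, v3=F, v4=F, v5=T, v6=T, v7=F, v8=F, v9=T is a satisfying assignment.

SATISFIABLE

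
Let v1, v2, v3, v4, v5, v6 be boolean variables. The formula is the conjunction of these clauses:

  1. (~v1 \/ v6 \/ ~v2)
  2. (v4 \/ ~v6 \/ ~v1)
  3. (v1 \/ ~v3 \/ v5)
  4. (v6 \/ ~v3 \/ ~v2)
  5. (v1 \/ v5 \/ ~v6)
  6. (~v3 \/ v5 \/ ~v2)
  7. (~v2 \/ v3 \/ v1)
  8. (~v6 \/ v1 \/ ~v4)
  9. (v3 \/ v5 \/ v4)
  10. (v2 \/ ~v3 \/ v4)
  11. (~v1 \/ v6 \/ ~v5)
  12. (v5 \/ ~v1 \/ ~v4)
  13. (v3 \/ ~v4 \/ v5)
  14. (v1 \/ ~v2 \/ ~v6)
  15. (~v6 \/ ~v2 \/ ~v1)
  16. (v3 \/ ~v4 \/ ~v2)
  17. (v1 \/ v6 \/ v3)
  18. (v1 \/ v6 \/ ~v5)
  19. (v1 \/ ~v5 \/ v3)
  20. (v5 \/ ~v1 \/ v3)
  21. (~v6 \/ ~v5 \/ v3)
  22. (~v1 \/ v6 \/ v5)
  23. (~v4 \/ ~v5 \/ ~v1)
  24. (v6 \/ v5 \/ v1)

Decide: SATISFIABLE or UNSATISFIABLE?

v1 = True:
  v5 = True:
    propagation gives v6=True, v4=True; an empty clause results — contradiction.
  v5 = False:
    propagation gives v4=False, v6=False; an empty clause results — contradiction.
v1 = False:
  v3 = True:
    propagation gives v5=True, v6=True, v4=False, v2=True; an empty clause results — contradiction.
  v3 = False:
    propagation gives v2=False, v6=True, v5=True; an empty clause results — contradiction.
Every branch closes, so no satisfying assignment exists.

UNSATISFIABLE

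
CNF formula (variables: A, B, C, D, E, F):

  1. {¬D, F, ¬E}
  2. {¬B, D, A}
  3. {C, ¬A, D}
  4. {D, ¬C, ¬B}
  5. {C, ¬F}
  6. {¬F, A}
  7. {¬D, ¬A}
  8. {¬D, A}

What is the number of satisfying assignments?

Split on D, then A.
  D=1, A=1: a clause becomes empty — 0.
  D=1, A=0: a clause becomes empty — 0.
  D=0, A=1: remaining (B,C,E,F) ∈ {(0,1,0,0); (0,1,0,1); (0,1,1,0); (0,1,1,1)} — 4.
  D=0, A=0: remaining (B,C,E,F) ∈ {(0,0,0,0); (0,0,1,0); (0,1,0,0); (0,1,1,0)} — 4.
Total: 0 + 0 + 4 + 4 = 8.

8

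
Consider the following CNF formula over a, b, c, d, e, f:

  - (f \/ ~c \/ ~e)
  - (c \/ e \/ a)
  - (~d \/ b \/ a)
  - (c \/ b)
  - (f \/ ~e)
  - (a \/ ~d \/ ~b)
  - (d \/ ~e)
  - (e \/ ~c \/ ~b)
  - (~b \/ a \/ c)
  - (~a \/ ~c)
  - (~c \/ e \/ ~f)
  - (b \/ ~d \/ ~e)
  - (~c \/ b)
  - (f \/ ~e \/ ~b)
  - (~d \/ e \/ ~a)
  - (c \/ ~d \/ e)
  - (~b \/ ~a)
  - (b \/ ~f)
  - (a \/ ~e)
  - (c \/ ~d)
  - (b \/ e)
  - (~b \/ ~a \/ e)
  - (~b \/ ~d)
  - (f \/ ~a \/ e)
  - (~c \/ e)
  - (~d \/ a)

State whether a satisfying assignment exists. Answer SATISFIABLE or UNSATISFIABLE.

UNSATISFIABLE

e = True:
  propagation gives f=True, d=True, b=True; an empty clause results — contradiction.
e = False:
  propagation gives b=True, c=False, a=True; an empty clause results — contradiction.
Every branch closes, so no satisfying assignment exists.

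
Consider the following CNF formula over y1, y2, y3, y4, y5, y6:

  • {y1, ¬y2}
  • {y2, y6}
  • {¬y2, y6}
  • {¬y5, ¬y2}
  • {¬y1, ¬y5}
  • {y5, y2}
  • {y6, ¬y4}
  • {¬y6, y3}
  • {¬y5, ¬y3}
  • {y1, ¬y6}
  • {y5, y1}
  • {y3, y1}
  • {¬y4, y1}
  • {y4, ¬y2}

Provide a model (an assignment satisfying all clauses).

y1=1  y2=1  y3=1  y4=1  y5=0  y6=1

Check each clause:
  1. {y1, ¬y2} — y1 is true.
  2. {y6, y2} — y2 is true.
  3. {¬y2, y6} — y6 is true.
  4. {¬y2, ¬y5} — ¬y5 is true.
  5. {¬y1, ¬y5} — ¬y5 is true.
  6. {y5, y2} — y2 is true.
  7. {y6, ¬y4} — y6 is true.
  8. {¬y6, y3} — y3 is true.
  9. {¬y3, ¬y5} — ¬y5 is true.
  10. {¬y6, y1} — y1 is true.
  11. {y5, y1} — y1 is true.
  12. {y3, y1} — y1 is true.
  13. {y1, ¬y4} — y1 is true.
  14. {y4, ¬y2} — y4 is true.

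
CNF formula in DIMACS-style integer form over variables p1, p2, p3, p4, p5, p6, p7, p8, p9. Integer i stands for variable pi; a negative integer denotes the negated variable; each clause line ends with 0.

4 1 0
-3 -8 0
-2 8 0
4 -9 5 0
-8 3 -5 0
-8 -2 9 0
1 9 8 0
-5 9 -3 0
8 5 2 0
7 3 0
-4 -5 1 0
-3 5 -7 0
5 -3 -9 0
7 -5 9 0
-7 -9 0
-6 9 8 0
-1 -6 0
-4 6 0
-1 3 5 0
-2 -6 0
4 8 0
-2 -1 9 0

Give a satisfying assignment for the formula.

p1 = False, p2 = False, p3 = False, p4 = True, p5 = False, p6 = True, p7 = True, p8 = True, p9 = False

Check each clause:
  1. (p1 | p4) — p4 is true.
  2. (~p8 | ~p3) — ~p3 is true.
  3. (~p2 | p8) — p8 is true.
  4. (p4 | ~p9 | p5) — p4 is true.
  5. (p3 | ~p8 | ~p5) — ~p5 is true.
  6. (p9 | ~p2 | ~p8) — ~p2 is true.
  7. (p8 | p9 | p1) — p8 is true.
  8. (p9 | ~p5 | ~p3) — ~p5 is true.
  9. (p5 | p8 | p2) — p8 is true.
  10. (p7 | p3) — p7 is true.
  11. (~p4 | p1 | ~p5) — ~p5 is true.
  12. (~p7 | ~p3 | p5) — ~p3 is true.
  13. (~p9 | p5 | ~p3) — ~p3 is true.
  14. (p9 | p7 | ~p5) — ~p5 is true.
  15. (~p9 | ~p7) — ~p9 is true.
  16. (p9 | p8 | ~p6) — p8 is true.
  17. (~p1 | ~p6) — ~p1 is true.
  18. (p6 | ~p4) — p6 is true.
  19. (~p1 | p3 | p5) — ~p1 is true.
  20. (~p2 | ~p6) — ~p2 is true.
  21. (p4 | p8) — p8 is true.
  22. (~p2 | p9 | ~p1) — ~p2 is true.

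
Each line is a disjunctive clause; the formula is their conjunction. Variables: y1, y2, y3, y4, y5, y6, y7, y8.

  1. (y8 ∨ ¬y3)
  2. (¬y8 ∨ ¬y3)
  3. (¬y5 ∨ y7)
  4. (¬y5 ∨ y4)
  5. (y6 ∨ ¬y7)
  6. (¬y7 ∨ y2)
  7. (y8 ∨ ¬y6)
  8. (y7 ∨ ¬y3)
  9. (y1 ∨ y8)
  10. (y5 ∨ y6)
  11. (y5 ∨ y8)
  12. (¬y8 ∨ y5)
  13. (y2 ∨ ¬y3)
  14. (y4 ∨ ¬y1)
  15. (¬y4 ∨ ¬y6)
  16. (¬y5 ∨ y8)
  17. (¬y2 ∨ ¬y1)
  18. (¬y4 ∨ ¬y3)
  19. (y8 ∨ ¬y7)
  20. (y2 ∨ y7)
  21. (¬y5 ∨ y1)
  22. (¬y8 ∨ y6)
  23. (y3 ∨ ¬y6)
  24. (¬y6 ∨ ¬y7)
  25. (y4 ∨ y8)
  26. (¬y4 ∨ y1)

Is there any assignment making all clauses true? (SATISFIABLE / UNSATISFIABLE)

y8 = True:
  propagation gives y3=False, y5=True, y7=True, y4=True; an empty clause results — contradiction.
y8 = False:
  propagation gives y3=False, y6=False, y7=False, y5=False; an empty clause results — contradiction.
Every branch closes, so no satisfying assignment exists.

UNSATISFIABLE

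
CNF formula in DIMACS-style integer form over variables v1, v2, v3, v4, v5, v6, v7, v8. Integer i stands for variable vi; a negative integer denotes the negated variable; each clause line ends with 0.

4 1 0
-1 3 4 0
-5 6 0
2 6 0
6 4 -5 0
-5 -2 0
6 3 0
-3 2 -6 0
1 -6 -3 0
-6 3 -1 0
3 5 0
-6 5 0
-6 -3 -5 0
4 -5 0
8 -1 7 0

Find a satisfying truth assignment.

v1 = T, v2 = T, v3 = T, v4 = F, v5 = F, v6 = F, v7 = T, v8 = T

Check each clause:
  1. (v1 || v4) — v1 is true.
  2. (!v1 || v3 || v4) — v3 is true.
  3. (v6 || !v5) — !v5 is true.
  4. (v6 || v2) — v2 is true.
  5. (v6 || v4 || !v5) — !v5 is true.
  6. (!v5 || !v2) — !v5 is true.
  7. (v3 || v6) — v3 is true.
  8. (v2 || !v6 || !v3) — v2 is true.
  9. (!v3 || !v6 || v1) — v1 is true.
  10. (v3 || !v1 || !v6) — !v6 is true.
  11. (v5 || v3) — v3 is true.
  12. (v5 || !v6) — !v6 is true.
  13. (!v3 || !v6 || !v5) — !v6 is true.
  14. (v4 || !v5) — !v5 is true.
  15. (v8 || !v1 || v7) — v8 is true.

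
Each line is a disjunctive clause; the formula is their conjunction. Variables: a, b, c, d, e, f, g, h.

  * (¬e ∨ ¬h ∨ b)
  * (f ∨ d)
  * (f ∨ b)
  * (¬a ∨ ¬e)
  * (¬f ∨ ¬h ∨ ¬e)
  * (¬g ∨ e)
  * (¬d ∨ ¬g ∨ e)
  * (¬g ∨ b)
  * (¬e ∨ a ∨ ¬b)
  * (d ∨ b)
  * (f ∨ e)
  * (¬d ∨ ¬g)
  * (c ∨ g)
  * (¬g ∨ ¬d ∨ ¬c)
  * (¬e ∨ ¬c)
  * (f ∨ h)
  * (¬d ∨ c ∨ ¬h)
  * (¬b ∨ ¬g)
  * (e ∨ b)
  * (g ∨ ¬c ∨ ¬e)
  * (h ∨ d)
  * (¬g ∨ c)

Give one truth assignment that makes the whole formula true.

a=True  b=True  c=True  d=True  e=False  f=True  g=False  h=True

Check each clause:
  1. (b ∨ ¬h ∨ ¬e) — b is true.
  2. (d ∨ f) — d is true.
  3. (b ∨ f) — b is true.
  4. (¬a ∨ ¬e) — ¬e is true.
  5. (¬f ∨ ¬e ∨ ¬h) — ¬e is true.
  6. (e ∨ ¬g) — ¬g is true.
  7. (¬d ∨ ¬g ∨ e) — ¬g is true.
  8. (b ∨ ¬g) — ¬g is true.
  9. (¬b ∨ a ∨ ¬e) — a is true.
  10. (b ∨ d) — b is true.
  11. (f ∨ e) — f is true.
  12. (¬g ∨ ¬d) — ¬g is true.
  13. (c ∨ g) — c is true.
  14. (¬g ∨ ¬d ∨ ¬c) — ¬g is true.
  15. (¬c ∨ ¬e) — ¬e is true.
  16. (h ∨ f) — h is true.
  17. (c ∨ ¬d ∨ ¬h) — c is true.
  18. (¬b ∨ ¬g) — ¬g is true.
  19. (e ∨ b) — b is true.
  20. (¬e ∨ g ∨ ¬c) — ¬e is true.
  21. (d ∨ h) — h is true.
  22. (¬g ∨ c) — ¬g is true.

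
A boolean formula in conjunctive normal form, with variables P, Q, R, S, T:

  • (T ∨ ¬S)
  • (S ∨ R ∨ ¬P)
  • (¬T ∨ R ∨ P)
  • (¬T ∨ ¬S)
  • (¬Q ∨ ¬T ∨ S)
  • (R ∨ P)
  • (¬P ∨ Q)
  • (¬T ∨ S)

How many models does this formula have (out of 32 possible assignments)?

3

The models are:
  P=F Q=F R=T S=F T=F
  P=F Q=T R=T S=F T=F
  P=T Q=T R=T S=F T=F
That's 3 in total.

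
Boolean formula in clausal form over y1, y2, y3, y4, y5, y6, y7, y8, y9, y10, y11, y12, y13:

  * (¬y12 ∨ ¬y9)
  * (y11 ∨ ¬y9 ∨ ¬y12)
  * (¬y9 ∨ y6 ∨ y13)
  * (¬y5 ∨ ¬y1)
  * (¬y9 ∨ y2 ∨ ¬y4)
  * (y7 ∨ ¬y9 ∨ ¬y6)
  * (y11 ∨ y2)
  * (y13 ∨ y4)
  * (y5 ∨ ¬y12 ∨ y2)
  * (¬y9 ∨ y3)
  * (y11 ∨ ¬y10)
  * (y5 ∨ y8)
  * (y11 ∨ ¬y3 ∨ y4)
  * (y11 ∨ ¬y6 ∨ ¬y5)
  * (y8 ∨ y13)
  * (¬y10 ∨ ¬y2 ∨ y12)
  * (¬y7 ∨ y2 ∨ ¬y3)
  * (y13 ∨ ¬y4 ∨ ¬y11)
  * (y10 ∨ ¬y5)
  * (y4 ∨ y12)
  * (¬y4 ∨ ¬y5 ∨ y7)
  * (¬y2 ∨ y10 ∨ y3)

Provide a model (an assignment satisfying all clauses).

y1=F  y2=F  y3=F  y4=F  y5=T  y6=T  y7=T  y8=T  y9=F  y10=T  y11=T  y12=T  y13=T

Pure literal: y1 appears only negated; assign y1 = False.
Pure literal: y8 appears only positively; assign y8 = True.
Set y2 = False and propagate.
  then y11 is forced to True.
Set y3 = False and propagate.
  then y9 is forced to False.
Try y4 = False.
  then y13 is forced to True.
  then y12 is forced to True.
  then y5 is forced to True.
  then y10 is forced to True.
y6, y7 are now unconstrained; take y6 = True, y7 = True.
Check each clause:
  1. (¬y9 ∨ ¬y12) — ¬y9 is true.
  2. (y11 ∨ ¬y12 ∨ ¬y9) — y11 is true.
  3. (y6 ∨ y13 ∨ ¬y9) — y13 is true.
  4. (¬y1 ∨ ¬y5) — ¬y1 is true.
  5. (¬y4 ∨ ¬y9 ∨ y2) — ¬y4 is true.
  6. (¬y9 ∨ ¬y6 ∨ y7) — y7 is true.
  7. (y2 ∨ y11) — y11 is true.
  8. (y4 ∨ y13) — y13 is true.
  9. (¬y12 ∨ y5 ∨ y2) — y5 is true.
  10. (y3 ∨ ¬y9) — ¬y9 is true.
  11. (¬y10 ∨ y11) — y11 is true.
  12. (y8 ∨ y5) — y8 is true.
  13. (y11 ∨ ¬y3 ∨ y4) — y11 is true.
  14. (¬y6 ∨ y11 ∨ ¬y5) — y11 is true.
  15. (y8 ∨ y13) — y8 is true.
  16. (¬y2 ∨ ¬y10 ∨ y12) — y12 is true.
  17. (y2 ∨ ¬y7 ∨ ¬y3) — ¬y3 is true.
  18. (¬y11 ∨ y13 ∨ ¬y4) — ¬y4 is true.
  19. (¬y5 ∨ y10) — y10 is true.
  20. (y4 ∨ y12) — y12 is true.
  21. (y7 ∨ ¬y4 ∨ ¬y5) — ¬y4 is true.
  22. (y10 ∨ y3 ∨ ¬y2) — y10 is true.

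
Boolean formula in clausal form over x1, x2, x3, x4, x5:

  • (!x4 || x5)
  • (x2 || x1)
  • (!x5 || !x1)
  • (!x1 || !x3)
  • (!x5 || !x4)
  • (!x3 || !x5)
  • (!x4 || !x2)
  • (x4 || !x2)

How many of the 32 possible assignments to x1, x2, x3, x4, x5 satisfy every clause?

The models are:
  x1=T x2=F x3=F x4=F x5=F
That's 1 in total.

1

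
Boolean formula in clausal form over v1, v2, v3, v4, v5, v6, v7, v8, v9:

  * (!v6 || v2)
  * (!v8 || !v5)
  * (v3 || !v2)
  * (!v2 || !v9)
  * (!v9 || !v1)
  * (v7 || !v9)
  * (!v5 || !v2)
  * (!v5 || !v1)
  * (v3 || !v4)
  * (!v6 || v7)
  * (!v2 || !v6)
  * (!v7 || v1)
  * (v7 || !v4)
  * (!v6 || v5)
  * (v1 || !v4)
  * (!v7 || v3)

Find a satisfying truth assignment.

v1=F, v2=F, v3=T, v4=F, v5=T, v6=F, v7=F, v8=F, v9=F

Pure literal: v3 appears only positively; assign v3 = True.
v4 occurs only negated in the remaining clauses — set v4 = False.
Branch on v1: take v1 = False.
  then v7 is forced to False.
  then v9 is forced to False.
  then v6 is forced to False.
Set v2 = False and propagate.
Set v5 = True and propagate.
  then v8 is forced to False.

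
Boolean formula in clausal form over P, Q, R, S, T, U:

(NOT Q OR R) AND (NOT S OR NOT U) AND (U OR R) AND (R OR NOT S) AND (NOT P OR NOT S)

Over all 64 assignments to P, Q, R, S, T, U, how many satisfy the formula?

Split on R, then S.
  R=1, S=1: remaining (P,Q,T,U) ∈ {(0,0,0,0); (0,0,1,0); (0,1,0,0); (0,1,1,0)} — 4.
  R=1, S=0: P, Q, T, U free → 2^4 = 16.
  R=0, S=1: a clause becomes empty — 0.
  R=0, S=0: remaining (P,Q,T,U) ∈ {(0,0,0,1); (0,0,1,1); (1,0,0,1); (1,0,1,1)} — 4.
Total: 4 + 16 + 0 + 4 = 24.

24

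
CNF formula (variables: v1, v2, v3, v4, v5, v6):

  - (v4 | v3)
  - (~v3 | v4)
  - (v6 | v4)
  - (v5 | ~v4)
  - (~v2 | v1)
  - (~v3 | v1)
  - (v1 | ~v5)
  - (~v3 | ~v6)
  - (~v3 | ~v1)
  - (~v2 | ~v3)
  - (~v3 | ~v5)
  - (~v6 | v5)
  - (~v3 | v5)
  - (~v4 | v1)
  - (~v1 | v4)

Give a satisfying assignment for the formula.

Pure literal: v2 appears only negated; assign v2 = False.
Try v1 = True.
  then v3 is forced to False.
  then v4 is forced to True.
  then v5 is forced to True.
v6 is now unconstrained; take v6 = True.
Check each clause:
  1. (v4 | v3) — v4 is true.
  2. (~v3 | v4) — v4 is true.
  3. (v6 | v4) — v4 is true.
  4. (v5 | ~v4) — v5 is true.
  5. (~v2 | v1) — v1 is true.
  6. (v1 | ~v3) — v1 is true.
  7. (~v5 | v1) — v1 is true.
  8. (~v6 | ~v3) — ~v3 is true.
  9. (~v1 | ~v3) — ~v3 is true.
  10. (~v3 | ~v2) — ~v3 is true.
  11. (~v5 | ~v3) — ~v3 is true.
  12. (~v6 | v5) — v5 is true.
  13. (~v3 | v5) — v5 is true.
  14. (v1 | ~v4) — v1 is true.
  15. (v4 | ~v1) — v4 is true.

v1 = True, v2 = False, v3 = False, v4 = True, v5 = True, v6 = True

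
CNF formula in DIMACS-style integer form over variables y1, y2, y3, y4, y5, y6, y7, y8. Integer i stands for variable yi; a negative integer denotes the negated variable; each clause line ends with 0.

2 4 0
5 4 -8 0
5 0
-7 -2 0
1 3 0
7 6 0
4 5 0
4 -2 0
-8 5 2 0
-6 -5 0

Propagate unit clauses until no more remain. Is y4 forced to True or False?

True

(y5) is a unit clause: y5 = True.
In (~y6 \/ ~y5), ~y5 is now false; ~y6 must hold, so y6 = False.
(y6 \/ y7) with y6 = False leaves only y7, so y7 = True.
From (~y7 \/ ~y2) and y7 = True: y2 = False.
In (y4 \/ y2), y2 is now false; y4 must hold, so y4 = True.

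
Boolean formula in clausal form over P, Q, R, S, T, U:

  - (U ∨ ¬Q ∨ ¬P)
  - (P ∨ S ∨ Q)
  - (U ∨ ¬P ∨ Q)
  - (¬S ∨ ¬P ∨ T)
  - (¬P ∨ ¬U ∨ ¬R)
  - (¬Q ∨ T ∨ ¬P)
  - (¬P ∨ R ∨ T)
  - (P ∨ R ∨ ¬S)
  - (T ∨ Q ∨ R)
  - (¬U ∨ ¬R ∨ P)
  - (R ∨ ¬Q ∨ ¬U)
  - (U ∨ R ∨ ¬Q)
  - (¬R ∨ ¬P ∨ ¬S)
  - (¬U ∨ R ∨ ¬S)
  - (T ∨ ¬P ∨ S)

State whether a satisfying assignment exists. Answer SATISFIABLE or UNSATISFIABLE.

SATISFIABLE

T occurs only positively in the remaining clauses — set T = True.
Branch on P: take P = False.
Set Q = True and propagate.
The remaining clauses are satisfied by R = True, S = True, U = False.
So P=F, Q=T, R=T, S=T, T=T, U=F is a satisfying assignment.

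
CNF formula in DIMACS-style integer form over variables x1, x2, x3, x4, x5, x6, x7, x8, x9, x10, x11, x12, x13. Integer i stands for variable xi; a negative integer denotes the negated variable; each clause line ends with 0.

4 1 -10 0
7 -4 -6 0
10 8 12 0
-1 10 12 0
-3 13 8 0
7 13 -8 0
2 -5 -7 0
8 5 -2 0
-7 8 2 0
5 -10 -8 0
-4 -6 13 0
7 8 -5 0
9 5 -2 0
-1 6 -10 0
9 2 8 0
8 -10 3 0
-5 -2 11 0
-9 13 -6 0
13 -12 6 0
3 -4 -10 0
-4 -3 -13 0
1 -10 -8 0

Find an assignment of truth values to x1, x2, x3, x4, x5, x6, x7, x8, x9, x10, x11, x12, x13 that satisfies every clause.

x11 occurs only positively in the remaining clauses — set x11 = True.
Branch on x1: take x1 = False.
Try x2 = False.
The remaining clauses are satisfied by x3 = False, x4 = True, x5 = False, x6 = False, x7 = True, x8 = True, x9 = True, x10 = False, x12 = True, x13 = True.
Every clause has at least one true literal under this assignment.

x1=F, x2=F, x3=F, x4=T, x5=F, x6=F, x7=T, x8=T, x9=T, x10=F, x11=T, x12=T, x13=T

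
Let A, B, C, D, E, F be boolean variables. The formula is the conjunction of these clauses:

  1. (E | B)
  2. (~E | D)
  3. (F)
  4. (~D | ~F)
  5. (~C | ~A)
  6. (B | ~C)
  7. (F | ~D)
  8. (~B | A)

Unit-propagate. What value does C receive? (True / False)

(F) is a unit clause: F = True.
(~D | ~F): since F = True, the clause reduces to (~D). D = False.
In (~E | D), D is now false; ~E must hold, so E = False.
From (E | B) and E = False: B = True.
(A | ~B): since B = True, the clause reduces to (A). A = True.
From (~C | ~A) and A = True: C = False.

False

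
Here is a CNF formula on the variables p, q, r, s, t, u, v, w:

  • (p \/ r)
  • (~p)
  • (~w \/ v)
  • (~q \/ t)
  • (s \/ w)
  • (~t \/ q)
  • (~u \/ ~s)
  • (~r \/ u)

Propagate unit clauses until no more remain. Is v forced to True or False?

True

Unit clause (~p) sets p = False.
In (r \/ p), p is now false; r must hold, so r = True.
From (u \/ ~r) and r = True: u = True.
(~u \/ ~s) with u = True leaves only ~s, so s = False.
From (w \/ s) and s = False: w = True.
In (v \/ ~w), ~w is now false; v must hold, so v = True.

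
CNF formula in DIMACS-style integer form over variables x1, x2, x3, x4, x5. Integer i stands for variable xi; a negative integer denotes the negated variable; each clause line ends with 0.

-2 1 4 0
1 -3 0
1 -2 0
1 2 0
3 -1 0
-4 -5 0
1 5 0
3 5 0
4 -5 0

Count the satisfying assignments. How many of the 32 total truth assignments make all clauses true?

4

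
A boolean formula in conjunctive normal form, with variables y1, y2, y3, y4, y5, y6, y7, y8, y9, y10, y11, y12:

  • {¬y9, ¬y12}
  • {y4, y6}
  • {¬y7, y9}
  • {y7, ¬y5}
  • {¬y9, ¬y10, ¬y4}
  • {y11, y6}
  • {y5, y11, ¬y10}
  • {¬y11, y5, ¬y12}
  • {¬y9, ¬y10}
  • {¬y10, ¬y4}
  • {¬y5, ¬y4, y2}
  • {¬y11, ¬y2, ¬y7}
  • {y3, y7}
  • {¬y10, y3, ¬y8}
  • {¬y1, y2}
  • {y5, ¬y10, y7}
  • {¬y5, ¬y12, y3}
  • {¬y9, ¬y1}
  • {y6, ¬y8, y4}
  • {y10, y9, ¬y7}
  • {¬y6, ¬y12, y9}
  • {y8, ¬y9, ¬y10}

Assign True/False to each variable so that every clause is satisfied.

y1 = F, y2 = F, y3 = F, y4 = T, y5 = F, y6 = T, y7 = T, y8 = T, y9 = T, y10 = F, y11 = F, y12 = F

Check each clause:
  1. {¬y9, ¬y12} — ¬y12 is true.
  2. {y6, y4} — y4 is true.
  3. {y9, ¬y7} — y9 is true.
  4. {¬y5, y7} — ¬y5 is true.
  5. {¬y4, ¬y10, ¬y9} — ¬y10 is true.
  6. {y6, y11} — y6 is true.
  7. {¬y10, y5, y11} — ¬y10 is true.
  8. {y5, ¬y12, ¬y11} — ¬y11 is true.
  9. {¬y10, ¬y9} — ¬y10 is true.
  10. {¬y4, ¬y10} — ¬y10 is true.
  11. {¬y5, ¬y4, y2} — ¬y5 is true.
  12. {¬y11, ¬y7, ¬y2} — ¬y11 is true.
  13. {y7, y3} — y7 is true.
  14. {y3, ¬y10, ¬y8} — ¬y10 is true.
  15. {¬y1, y2} — ¬y1 is true.
  16. {¬y10, y5, y7} — ¬y10 is true.
  17. {y3, ¬y12, ¬y5} — ¬y12 is true.
  18. {¬y9, ¬y1} — ¬y1 is true.
  19. {y6, ¬y8, y4} — y4 is true.
  20. {y9, ¬y7, y10} — y9 is true.
  21. {¬y12, y9, ¬y6} — y9 is true.
  22. {¬y10, y8, ¬y9} — y8 is true.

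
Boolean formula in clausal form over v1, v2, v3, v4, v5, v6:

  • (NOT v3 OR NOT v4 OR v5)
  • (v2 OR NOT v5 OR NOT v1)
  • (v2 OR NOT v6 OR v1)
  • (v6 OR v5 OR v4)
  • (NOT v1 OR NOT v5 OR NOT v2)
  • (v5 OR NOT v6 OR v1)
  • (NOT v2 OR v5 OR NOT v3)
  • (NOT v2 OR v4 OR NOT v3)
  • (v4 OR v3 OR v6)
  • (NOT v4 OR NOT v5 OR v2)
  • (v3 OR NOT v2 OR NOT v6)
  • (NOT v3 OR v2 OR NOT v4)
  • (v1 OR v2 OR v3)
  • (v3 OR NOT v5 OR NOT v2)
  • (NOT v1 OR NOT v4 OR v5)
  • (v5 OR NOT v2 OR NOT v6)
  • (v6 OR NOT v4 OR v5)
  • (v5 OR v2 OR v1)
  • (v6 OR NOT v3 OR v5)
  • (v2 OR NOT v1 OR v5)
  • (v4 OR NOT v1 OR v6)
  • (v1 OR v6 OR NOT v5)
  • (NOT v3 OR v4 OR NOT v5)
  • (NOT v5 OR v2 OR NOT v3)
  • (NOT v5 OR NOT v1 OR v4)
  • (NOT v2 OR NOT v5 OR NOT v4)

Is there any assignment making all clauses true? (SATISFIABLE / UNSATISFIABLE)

UNSATISFIABLE

v5 = True:
  v2 = True:
    propagation gives v1=False, v3=True, v4=True; an empty clause results — contradiction.
  v2 = False:
    propagation gives v1=False, v6=False; an empty clause results — contradiction.
v5 = False:
  v2 = True:
    propagation gives v3=False, v6=False, v4=True; an empty clause results — contradiction.
  v2 = False:
    propagation gives v1=True; an empty clause results — contradiction.
Every branch closes, so no satisfying assignment exists.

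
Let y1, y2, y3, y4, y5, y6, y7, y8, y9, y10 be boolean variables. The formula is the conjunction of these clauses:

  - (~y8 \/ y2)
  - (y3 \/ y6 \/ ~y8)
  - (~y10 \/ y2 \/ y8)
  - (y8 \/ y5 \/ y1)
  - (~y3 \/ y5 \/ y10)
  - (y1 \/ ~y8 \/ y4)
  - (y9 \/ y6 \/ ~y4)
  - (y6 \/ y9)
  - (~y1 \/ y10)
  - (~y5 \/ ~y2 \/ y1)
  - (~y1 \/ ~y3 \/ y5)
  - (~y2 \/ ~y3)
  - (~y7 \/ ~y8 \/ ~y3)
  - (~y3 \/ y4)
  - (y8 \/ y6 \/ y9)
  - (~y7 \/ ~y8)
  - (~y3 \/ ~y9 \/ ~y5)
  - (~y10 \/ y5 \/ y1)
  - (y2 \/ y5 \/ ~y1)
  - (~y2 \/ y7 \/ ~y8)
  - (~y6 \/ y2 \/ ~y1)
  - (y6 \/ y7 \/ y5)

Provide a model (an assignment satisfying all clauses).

y1=True, y2=True, y3=False, y4=False, y5=False, y6=False, y7=True, y8=False, y9=True, y10=True

Check each clause:
  1. (~y8 \/ y2) — ~y8 is true.
  2. (y3 \/ y6 \/ ~y8) — ~y8 is true.
  3. (y8 \/ y2 \/ ~y10) — y2 is true.
  4. (y8 \/ y5 \/ y1) — y1 is true.
  5. (y5 \/ ~y3 \/ y10) — y10 is true.
  6. (y1 \/ ~y8 \/ y4) — ~y8 is true.
  7. (y9 \/ y6 \/ ~y4) — y9 is true.
  8. (y9 \/ y6) — y9 is true.
  9. (y10 \/ ~y1) — y10 is true.
  10. (y1 \/ ~y2 \/ ~y5) — y1 is true.
  11. (~y3 \/ ~y1 \/ y5) — ~y3 is true.
  12. (~y3 \/ ~y2) — ~y3 is true.
  13. (~y3 \/ ~y7 \/ ~y8) — ~y8 is true.
  14. (~y3 \/ y4) — ~y3 is true.
  15. (y8 \/ y6 \/ y9) — y9 is true.
  16. (~y8 \/ ~y7) — ~y8 is true.
  17. (~y5 \/ ~y9 \/ ~y3) — ~y5 is true.
  18. (~y10 \/ y1 \/ y5) — y1 is true.
  19. (~y1 \/ y2 \/ y5) — y2 is true.
  20. (~y8 \/ ~y2 \/ y7) — ~y8 is true.
  21. (~y6 \/ y2 \/ ~y1) — y2 is true.
  22. (y6 \/ y5 \/ y7) — y7 is true.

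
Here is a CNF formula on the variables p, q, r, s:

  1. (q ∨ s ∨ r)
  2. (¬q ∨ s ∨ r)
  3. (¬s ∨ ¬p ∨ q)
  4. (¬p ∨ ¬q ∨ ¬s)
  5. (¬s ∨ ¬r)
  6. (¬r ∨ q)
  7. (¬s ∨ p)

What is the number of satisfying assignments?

Satisfying assignments:
  p=F q=T r=T s=F
  p=T q=T r=T s=F
That's 2 in total.

2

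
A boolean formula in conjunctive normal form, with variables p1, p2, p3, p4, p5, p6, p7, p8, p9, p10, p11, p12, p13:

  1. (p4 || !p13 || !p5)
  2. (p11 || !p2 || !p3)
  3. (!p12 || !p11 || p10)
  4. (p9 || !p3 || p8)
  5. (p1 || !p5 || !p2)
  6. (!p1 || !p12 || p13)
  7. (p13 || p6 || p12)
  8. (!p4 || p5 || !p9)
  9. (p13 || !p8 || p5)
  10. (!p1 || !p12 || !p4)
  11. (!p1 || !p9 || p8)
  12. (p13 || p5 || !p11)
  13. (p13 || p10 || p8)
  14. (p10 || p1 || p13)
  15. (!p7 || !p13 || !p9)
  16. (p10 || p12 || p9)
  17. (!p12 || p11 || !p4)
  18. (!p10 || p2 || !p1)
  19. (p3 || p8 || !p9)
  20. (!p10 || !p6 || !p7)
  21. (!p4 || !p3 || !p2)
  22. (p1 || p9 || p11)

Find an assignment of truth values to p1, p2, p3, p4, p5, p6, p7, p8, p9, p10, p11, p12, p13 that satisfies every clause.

p1 = T, p2 = T, p3 = T, p4 = F, p5 = F, p6 = F, p7 = F, p8 = T, p9 = T, p10 = T, p11 = T, p12 = T, p13 = T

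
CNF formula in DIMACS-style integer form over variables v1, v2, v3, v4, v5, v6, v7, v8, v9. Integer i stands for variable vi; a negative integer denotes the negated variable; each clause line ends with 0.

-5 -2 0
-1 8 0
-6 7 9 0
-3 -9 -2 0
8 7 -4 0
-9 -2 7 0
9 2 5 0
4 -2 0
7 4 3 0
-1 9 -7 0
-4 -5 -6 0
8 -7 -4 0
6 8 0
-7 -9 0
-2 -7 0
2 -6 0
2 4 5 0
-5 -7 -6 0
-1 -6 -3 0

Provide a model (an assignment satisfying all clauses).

v1=True, v2=False, v3=True, v4=False, v5=True, v6=False, v7=False, v8=True, v9=False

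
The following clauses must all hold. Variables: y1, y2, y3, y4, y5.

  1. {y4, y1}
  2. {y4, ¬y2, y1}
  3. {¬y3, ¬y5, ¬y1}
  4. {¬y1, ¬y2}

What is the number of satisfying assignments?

Split on y1, then y2.
  y1=1, y2=1: a clause becomes empty — 0.
  y1=1, y2=0: y4 free; 3 ways for (y3,y5) × 2^1 = 6.
  y1=0, y2=1: remaining (y3,y4,y5) ∈ {(0,1,0); (0,1,1); (1,1,0); (1,1,1)} — 4.
  y1=0, y2=0: remaining (y3,y4,y5) ∈ {(0,1,0); (0,1,1); (1,1,0); (1,1,1)} — 4.
Total: 0 + 6 + 4 + 4 = 14.

14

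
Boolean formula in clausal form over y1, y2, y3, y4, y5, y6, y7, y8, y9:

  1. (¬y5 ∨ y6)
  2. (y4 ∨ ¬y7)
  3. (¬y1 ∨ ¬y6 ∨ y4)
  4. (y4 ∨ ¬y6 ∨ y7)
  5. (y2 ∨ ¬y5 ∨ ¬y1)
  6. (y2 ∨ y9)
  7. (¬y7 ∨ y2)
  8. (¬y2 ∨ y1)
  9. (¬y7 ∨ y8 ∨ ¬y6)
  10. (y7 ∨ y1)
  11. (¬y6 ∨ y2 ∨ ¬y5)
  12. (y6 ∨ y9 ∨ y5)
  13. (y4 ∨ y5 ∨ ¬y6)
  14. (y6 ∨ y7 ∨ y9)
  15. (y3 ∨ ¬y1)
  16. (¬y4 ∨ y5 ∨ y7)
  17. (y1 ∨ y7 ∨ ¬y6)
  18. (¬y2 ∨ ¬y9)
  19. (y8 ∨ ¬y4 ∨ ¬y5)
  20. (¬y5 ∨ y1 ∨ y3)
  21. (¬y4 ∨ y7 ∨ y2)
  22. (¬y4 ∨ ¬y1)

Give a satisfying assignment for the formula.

y3 occurs only positively in the remaining clauses — set y3 = True.
Pure literal: y8 appears only positively; assign y8 = True.
Set y1 = True and propagate.
  then y4 is forced to False.
  then y7 is forced to False.
  then y6 is forced to False.
  then y5 is forced to False.
  then y9 is forced to True.
  then y2 is forced to False.
Every clause has at least one true literal under this assignment.

y1=1, y2=0, y3=1, y4=0, y5=0, y6=0, y7=0, y8=1, y9=1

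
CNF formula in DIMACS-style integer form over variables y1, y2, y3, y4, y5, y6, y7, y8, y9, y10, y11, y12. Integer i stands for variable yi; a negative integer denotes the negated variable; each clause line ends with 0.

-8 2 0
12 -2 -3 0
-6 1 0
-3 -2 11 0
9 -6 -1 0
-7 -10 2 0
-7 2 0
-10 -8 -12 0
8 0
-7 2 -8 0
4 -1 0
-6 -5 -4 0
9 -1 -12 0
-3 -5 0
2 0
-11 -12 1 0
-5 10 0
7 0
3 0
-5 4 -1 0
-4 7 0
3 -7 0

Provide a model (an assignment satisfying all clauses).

y1=T, y2=T, y3=T, y4=T, y5=F, y6=T, y7=T, y8=T, y9=T, y10=F, y11=T, y12=T

Unit propagation: (y8) forces y8 = True.
Unit propagation: (y2) forces y2 = True.
The clause (y7) is unit: y7 must be True.
The clause (y3) is unit: y3 must be True.
The clause (y12) is unit: y12 must be True.
(y11) is a unit clause, so y11 = True.
The clause (NOT y10) is unit: y10 must be False.
(NOT y5) is a unit clause, so y5 = False.
The clause (y1) is unit: y1 must be True.
(y4) is a unit clause, so y4 = True.
(y9) is a unit clause, so y9 = True.
y6 is now unconstrained; take y6 = True.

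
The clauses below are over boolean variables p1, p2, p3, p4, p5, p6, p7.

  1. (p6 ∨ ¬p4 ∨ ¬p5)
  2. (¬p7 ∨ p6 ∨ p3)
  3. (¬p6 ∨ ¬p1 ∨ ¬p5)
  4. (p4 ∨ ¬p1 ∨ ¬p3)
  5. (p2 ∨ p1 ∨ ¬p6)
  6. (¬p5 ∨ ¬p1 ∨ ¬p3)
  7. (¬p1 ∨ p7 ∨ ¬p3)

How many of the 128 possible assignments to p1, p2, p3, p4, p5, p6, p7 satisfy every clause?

52

Case analysis on p1 and p3:
  p1=T, p3=T: remaining (p2,p4,p5,p6,p7) ∈ {(F,T,F,F,T); (F,T,F,T,T); (T,T,F,F,T); (T,T,F,T,T)} — 4.
  p1=T, p3=F: p2 free; 7 ways for (p4,p5,p6,p7) × 2^1 = 14.
  p1=F, p3=T: p7 free; 10 ways for (p2,p4,p5,p6) × 2^1 = 20.
  p1=F, p3=F: 14 of the 32 assignments to (p2,p4,p5,p6,p7) work.
Total: 4 + 14 + 20 + 14 = 52.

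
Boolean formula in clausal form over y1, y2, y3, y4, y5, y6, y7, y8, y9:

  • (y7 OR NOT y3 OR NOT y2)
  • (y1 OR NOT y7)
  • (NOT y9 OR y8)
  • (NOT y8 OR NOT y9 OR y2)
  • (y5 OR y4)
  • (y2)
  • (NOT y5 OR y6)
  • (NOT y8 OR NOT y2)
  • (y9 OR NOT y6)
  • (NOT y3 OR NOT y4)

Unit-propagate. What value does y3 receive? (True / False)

False

(y2) stands alone — y2 = True.
From (NOT y8 OR NOT y2) and y2 = True: y8 = False.
From (NOT y9 OR y8) and y8 = False: y9 = False.
From (y9 OR NOT y6) and y9 = False: y6 = False.
From (y6 OR NOT y5) and y6 = False: y5 = False.
From (y4 OR y5) and y5 = False: y4 = True.
In (NOT y3 OR NOT y4), NOT y4 is now false; NOT y3 must hold, so y3 = False.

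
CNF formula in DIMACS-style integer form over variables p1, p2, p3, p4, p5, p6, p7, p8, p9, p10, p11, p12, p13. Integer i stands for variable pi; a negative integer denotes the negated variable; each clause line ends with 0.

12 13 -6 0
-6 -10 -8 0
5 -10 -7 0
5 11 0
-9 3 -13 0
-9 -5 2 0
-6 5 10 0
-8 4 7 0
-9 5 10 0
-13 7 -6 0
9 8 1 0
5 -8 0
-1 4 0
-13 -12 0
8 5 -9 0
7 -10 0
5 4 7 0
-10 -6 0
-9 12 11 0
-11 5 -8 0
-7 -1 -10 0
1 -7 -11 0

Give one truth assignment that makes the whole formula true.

p1 = F, p2 = T, p3 = T, p4 = F, p5 = T, p6 = T, p7 = T, p8 = T, p9 = T, p10 = F, p11 = F, p12 = T, p13 = F

Pure literal: p2 appears only positively; assign p2 = True.
Pure literal: p3 appears only positively; assign p3 = True.
Set p1 = False and propagate.
Branch on p4: take p4 = False.
For the remaining variables, p5 = True, p6 = True, p7 = True, p8 = True, p9 = True, p10 = False, p11 = False, p12 = True, p13 = False works.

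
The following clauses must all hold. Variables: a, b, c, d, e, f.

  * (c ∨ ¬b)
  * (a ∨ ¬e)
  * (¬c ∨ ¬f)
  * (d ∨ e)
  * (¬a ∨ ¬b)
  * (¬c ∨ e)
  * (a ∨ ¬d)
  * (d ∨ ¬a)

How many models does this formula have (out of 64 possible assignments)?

5

Satisfying assignments:
  a=1 b=0 c=0 d=1 e=0 f=0
  a=1 b=0 c=0 d=1 e=0 f=1
  a=1 b=0 c=0 d=1 e=1 f=0
  a=1 b=0 c=0 d=1 e=1 f=1
  a=1 b=0 c=1 d=1 e=1 f=0
That's 5 in total.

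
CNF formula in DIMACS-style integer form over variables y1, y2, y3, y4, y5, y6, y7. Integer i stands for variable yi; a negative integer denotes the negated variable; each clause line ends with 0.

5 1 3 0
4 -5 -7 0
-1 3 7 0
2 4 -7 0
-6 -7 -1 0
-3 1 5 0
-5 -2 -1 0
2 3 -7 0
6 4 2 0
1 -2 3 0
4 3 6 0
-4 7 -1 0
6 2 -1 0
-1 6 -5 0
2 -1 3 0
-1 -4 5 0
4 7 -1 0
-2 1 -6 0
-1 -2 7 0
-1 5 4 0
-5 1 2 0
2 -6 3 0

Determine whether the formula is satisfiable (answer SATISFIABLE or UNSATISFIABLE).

SATISFIABLE

Set y1 = False and propagate.
For the remaining variables, y2 = True, y3 = True, y4 = True, y5 = True, y6 = False, y7 = False works.
Every clause has at least one true literal under this assignment.
So y1=False, y2=True, y3=True, y4=True, y5=True, y6=False, y7=False is a satisfying assignment.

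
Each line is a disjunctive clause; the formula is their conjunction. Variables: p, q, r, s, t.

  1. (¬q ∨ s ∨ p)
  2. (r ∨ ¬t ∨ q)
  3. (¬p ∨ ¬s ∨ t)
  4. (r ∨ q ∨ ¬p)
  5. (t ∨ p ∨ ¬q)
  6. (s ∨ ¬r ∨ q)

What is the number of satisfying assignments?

Split on q, then p.
  q=1, p=1: r free; 3 ways for (s,t) × 2^1 = 6.
  q=1, p=0: remaining (r,s,t) ∈ {(0,1,1); (1,1,1)} — 2.
  q=0, p=1: remaining (r,s,t) ∈ {(1,1,1)} — 1.
  q=0, p=0: remaining (r,s,t) ∈ {(0,0,0); (0,1,0); (1,1,0); (1,1,1)} — 4.
Total: 6 + 2 + 1 + 4 = 13.

13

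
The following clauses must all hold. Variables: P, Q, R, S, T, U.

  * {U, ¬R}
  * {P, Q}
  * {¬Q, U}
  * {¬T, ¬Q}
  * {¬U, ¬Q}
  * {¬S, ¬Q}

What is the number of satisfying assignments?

12

Case analysis on Q and U:
  Q=1, U=1: a clause becomes empty — 0.
  Q=1, U=0: a clause becomes empty — 0.
  Q=0, U=1: forces P=1; R, S, T free → 2^3 = 8.
  Q=0, U=0: remaining (P,R,S,T) ∈ {(1,0,0,0); (1,0,0,1); (1,0,1,0); (1,0,1,1)} — 4.
Total: 0 + 0 + 8 + 4 = 12.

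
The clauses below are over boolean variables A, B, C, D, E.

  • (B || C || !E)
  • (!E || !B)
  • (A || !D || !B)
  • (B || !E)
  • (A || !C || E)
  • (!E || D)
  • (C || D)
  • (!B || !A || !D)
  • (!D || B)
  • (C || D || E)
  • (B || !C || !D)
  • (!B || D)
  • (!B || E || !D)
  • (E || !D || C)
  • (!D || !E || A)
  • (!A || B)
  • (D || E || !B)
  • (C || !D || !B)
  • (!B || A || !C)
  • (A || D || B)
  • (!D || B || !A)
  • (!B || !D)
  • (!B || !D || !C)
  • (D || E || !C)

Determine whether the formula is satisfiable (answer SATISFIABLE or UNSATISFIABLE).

D = True:
  propagation gives B=True; an empty clause results — contradiction.
D = False:
  propagation gives E=False, C=True; an empty clause results — contradiction.
Every branch closes, so no satisfying assignment exists.

UNSATISFIABLE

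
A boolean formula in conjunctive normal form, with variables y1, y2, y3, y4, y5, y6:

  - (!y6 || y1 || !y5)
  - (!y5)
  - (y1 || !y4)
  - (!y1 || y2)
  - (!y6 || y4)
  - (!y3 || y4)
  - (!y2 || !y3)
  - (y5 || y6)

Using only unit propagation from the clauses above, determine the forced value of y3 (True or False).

False

(!y5) stands alone — y5 = False.
From (y5 || y6) and y5 = False: y6 = True.
From (y4 || !y6) and y6 = True: y4 = True.
(y1 || !y4) with y4 = True leaves only y1, so y1 = True.
(!y1 || y2): since y1 = True, the clause reduces to (y2). y2 = True.
In (!y3 || !y2), !y2 is now false; !y3 must hold, so y3 = False.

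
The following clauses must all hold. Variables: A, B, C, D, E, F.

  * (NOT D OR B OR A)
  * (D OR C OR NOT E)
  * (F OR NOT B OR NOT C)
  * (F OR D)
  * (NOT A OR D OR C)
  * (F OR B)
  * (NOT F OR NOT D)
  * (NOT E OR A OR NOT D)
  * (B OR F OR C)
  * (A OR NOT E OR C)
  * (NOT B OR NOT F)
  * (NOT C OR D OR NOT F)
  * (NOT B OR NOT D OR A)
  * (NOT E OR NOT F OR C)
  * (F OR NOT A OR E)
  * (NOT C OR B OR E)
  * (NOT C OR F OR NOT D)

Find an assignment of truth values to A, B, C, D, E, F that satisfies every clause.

Set A = True and propagate.
The remaining clauses are satisfied by B = True, C = False, D = True, E = True, F = False.

A=1, B=1, C=0, D=1, E=1, F=0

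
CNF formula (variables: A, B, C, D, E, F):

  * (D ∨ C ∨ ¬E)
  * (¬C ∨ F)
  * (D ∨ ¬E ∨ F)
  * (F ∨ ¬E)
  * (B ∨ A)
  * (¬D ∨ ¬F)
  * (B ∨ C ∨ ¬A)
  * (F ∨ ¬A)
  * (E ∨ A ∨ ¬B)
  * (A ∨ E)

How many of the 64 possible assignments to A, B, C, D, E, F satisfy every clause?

The models are:
  A=0 B=1 C=1 D=0 E=1 F=1
  A=1 B=0 C=1 D=0 E=0 F=1
  A=1 B=0 C=1 D=0 E=1 F=1
  A=1 B=1 C=0 D=0 E=0 F=1
  A=1 B=1 C=1 D=0 E=0 F=1
  A=1 B=1 C=1 D=0 E=1 F=1
That's 6 in total.

6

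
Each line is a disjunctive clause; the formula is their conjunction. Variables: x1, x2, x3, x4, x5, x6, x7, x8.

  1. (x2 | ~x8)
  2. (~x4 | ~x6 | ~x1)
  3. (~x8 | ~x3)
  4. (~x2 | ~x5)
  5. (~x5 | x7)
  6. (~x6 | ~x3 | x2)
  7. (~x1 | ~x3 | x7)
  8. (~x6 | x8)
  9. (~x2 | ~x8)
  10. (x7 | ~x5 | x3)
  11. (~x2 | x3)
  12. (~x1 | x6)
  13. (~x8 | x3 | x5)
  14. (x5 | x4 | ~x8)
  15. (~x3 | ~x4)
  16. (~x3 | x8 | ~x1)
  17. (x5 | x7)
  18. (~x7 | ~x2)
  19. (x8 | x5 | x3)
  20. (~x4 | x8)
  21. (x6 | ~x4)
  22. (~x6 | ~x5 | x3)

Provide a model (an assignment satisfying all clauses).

x1 = 0  x2 = 0  x3 = 1  x4 = 0  x5 = 1  x6 = 0  x7 = 1  x8 = 0

Check each clause:
  1. (x2 | ~x8) — ~x8 is true.
  2. (~x1 | ~x6 | ~x4) — ~x6 is true.
  3. (~x3 | ~x8) — ~x8 is true.
  4. (~x5 | ~x2) — ~x2 is true.
  5. (x7 | ~x5) — x7 is true.
  6. (~x3 | x2 | ~x6) — ~x6 is true.
  7. (~x3 | ~x1 | x7) — ~x1 is true.
  8. (~x6 | x8) — ~x6 is true.
  9. (~x2 | ~x8) — ~x8 is true.
  10. (x7 | x3 | ~x5) — x3 is true.
  11. (x3 | ~x2) — x3 is true.
  12. (~x1 | x6) — ~x1 is true.
  13. (x3 | x5 | ~x8) — ~x8 is true.
  14. (~x8 | x5 | x4) — ~x8 is true.
  15. (~x3 | ~x4) — ~x4 is true.
  16. (x8 | ~x3 | ~x1) — ~x1 is true.
  17. (x5 | x7) — x5 is true.
  18. (~x2 | ~x7) — ~x2 is true.
  19. (x5 | x3 | x8) — x3 is true.
  20. (~x4 | x8) — ~x4 is true.
  21. (~x4 | x6) — ~x4 is true.
  22. (~x5 | ~x6 | x3) — x3 is true.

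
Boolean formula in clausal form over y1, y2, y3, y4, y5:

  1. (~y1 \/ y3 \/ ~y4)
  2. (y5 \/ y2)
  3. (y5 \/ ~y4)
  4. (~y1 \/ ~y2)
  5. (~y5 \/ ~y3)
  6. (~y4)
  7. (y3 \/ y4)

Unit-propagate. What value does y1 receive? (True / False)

Unit clause (~y4) sets y4 = False.
In (y3 \/ y4), y4 is now false; y3 must hold, so y3 = True.
From (~y5 \/ ~y3) and y3 = True: y5 = False.
(y2 \/ y5): since y5 = False, the clause reduces to (y2). y2 = True.
From (~y2 \/ ~y1) and y2 = True: y1 = False.

False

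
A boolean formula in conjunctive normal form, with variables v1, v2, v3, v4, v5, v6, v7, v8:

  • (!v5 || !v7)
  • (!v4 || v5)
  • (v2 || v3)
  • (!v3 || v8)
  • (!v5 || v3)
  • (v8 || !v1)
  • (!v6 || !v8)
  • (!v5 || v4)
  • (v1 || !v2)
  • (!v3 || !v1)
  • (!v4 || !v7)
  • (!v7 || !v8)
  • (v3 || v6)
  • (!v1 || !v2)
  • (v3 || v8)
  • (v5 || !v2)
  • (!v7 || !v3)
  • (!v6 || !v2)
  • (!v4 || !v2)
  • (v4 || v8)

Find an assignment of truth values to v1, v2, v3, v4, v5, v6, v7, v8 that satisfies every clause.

v7 occurs only negated in the remaining clauses — set v7 = False.
Try v1 = False.
  then v2 is forced to False.
  then v3 is forced to True.
  then v8 is forced to True.
  then v6 is forced to False.
Try v4 = True.
  then v5 is forced to True.

v1=0  v2=0  v3=1  v4=1  v5=1  v6=0  v7=0  v8=1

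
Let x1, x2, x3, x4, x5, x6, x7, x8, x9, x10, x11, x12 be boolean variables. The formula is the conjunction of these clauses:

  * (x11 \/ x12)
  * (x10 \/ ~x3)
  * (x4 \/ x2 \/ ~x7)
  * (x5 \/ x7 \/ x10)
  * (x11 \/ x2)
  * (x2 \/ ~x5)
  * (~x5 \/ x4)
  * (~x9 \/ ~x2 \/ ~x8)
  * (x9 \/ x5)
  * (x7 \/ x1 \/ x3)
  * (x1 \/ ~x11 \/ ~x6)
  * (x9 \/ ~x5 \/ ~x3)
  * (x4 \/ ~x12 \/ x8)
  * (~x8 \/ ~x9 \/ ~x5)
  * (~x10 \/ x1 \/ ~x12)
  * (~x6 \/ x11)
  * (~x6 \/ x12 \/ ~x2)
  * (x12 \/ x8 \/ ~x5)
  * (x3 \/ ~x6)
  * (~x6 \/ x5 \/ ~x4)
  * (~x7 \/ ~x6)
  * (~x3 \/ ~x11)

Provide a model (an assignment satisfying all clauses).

x1=1, x2=1, x3=0, x4=1, x5=1, x6=0, x7=0, x8=1, x9=0, x10=1, x11=1, x12=1

Check each clause:
  1. (x11 \/ x12) — x11 is true.
  2. (x10 \/ ~x3) — x10 is true.
  3. (x2 \/ x4 \/ ~x7) — ~x7 is true.
  4. (x7 \/ x5 \/ x10) — x10 is true.
  5. (x11 \/ x2) — x2 is true.
  6. (x2 \/ ~x5) — x2 is true.
  7. (x4 \/ ~x5) — x4 is true.
  8. (~x9 \/ ~x2 \/ ~x8) — ~x9 is true.
  9. (x9 \/ x5) — x5 is true.
  10. (x1 \/ x3 \/ x7) — x1 is true.
  11. (x1 \/ ~x11 \/ ~x6) — x1 is true.
  12. (~x5 \/ x9 \/ ~x3) — ~x3 is true.
  13. (x8 \/ ~x12 \/ x4) — x8 is true.
  14. (~x5 \/ ~x9 \/ ~x8) — ~x9 is true.
  15. (x1 \/ ~x12 \/ ~x10) — x1 is true.
  16. (x11 \/ ~x6) — ~x6 is true.
  17. (x12 \/ ~x6 \/ ~x2) — ~x6 is true.
  18. (x12 \/ x8 \/ ~x5) — x8 is true.
  19. (~x6 \/ x3) — ~x6 is true.
  20. (x5 \/ ~x6 \/ ~x4) — ~x6 is true.
  21. (~x7 \/ ~x6) — ~x7 is true.
  22. (~x3 \/ ~x11) — ~x3 is true.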